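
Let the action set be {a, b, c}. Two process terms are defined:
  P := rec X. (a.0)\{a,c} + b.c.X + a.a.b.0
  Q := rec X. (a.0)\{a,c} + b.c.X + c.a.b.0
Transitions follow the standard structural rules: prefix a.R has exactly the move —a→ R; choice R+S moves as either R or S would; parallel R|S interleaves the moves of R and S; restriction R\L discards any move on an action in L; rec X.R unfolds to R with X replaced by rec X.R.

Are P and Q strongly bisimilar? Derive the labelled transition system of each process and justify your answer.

P's transition system — 5 states:
  s0 = rec X. (a.0)\{a,c} + b.c.X + a.a.b.0 → --a--▸ s1, --b--▸ s2
  s1 = a.b.0 → --a--▸ s3
  s2 = c.(rec X. (a.0)\{a,c} + b.c.X + a.a.b.0) → --c--▸ s0
  s3 = b.0 → --b--▸ s4
  s4 = 0 → ∅
Q's transition system — 5 states:
  t0 = rec X. (a.0)\{a,c} + b.c.X + c.a.b.0 → --b--▸ t1, --c--▸ t2
  t1 = c.(rec X. (a.0)\{a,c} + b.c.X + c.a.b.0) → --c--▸ t0
  t2 = a.b.0 → --a--▸ t3
  t3 = b.0 → --b--▸ t4
  t4 = 0 → ∅
Bisimilarity quotient blocks:
  B0 = {s0}
  B1 = {s1, t2}
  B2 = {s3, t3}
  B3 = {s4, t4}
  B4 = {s2}
  B5 = {t0}
  B6 = {t1}
s0 ∈ B0, t0 ∈ B5 → different blocks

P ≁ Q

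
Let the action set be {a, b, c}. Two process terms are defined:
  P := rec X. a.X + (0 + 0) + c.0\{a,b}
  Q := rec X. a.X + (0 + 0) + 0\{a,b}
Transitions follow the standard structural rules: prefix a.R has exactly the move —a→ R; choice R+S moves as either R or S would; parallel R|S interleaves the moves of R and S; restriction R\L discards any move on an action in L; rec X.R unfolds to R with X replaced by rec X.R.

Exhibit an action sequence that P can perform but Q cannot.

c

P's transition system — 2 states:
  s0 = rec X. a.X + (0 + 0) + c.0\{a,b} → ··a··> s0, ··c··> s1
  s1 = 0\{a,b} → deadlocked
Q's transition system — 1 states:
  t0 = rec X. a.X + (0 + 0) + 0\{a,b} → ··a··> t0
Trace ⟨c⟩ through P, begin at {s0}:
  [1] c ⇒ {s1}
  — P admits the full trace.
Trace ⟨c⟩ through Q, begin at {t0}:
  [1] c ⇒ ∅ (Q stuck)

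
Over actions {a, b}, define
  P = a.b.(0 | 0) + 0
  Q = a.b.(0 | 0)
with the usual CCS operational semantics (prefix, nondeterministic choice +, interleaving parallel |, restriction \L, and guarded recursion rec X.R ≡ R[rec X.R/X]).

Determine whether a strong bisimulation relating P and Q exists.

LTS(P): 3 reachable states
  s0 = a.b.(0 | 0) + 0 | =a=> s1
  s1 = b.(0 | 0) | =b=> s2
  s2 = 0 | 0 | ·
LTS(Q): 3 reachable states
  t0 = a.b.(0 | 0) | =a=> t1
  t1 = b.(0 | 0) | =b=> t2
  t2 = 0 | 0 | ·
Coarsest stable partition (strong bisimilarity classes):
  B0 = {s0, t0}
  B1 = {s1, t1}
  B2 = {s2, t2}
s0 ∈ B0, t0 ∈ B0 → same block

P ~ Q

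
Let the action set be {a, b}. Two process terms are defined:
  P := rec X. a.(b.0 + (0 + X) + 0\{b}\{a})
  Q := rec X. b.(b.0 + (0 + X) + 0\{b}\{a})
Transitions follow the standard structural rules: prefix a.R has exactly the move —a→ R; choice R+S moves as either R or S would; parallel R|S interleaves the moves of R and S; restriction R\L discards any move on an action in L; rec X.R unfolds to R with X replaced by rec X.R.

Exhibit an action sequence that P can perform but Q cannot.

LTS(P): 3 reachable states
  m0 = rec X. a.(b.0 + (0 + X) + 0\{b}\{a}) → =a=> m1
  m1 = b.0 + (0 + (rec X. a.(b.0 + (0 + X) + 0\{b}\{a}))) + 0\{b}\{a} → =a=> m1, =b=> m2
  m2 = 0 → stopped
LTS(Q): 3 reachable states
  n0 = rec X. b.(b.0 + (0 + X) + 0\{b}\{a}) → =b=> n1
  n1 = b.0 + (0 + (rec X. b.(b.0 + (0 + X) + 0\{b}\{a}))) + 0\{b}\{a} → =b=> n1, =b=> n2
  n2 = 0 → stopped
Executing a from P (initial set {m0}):
  [1] a ⇒ {m1}
  — P admits the full trace.
Executing a from Q (initial set {n0}):
  [1] a ⇒ no successor for Q

a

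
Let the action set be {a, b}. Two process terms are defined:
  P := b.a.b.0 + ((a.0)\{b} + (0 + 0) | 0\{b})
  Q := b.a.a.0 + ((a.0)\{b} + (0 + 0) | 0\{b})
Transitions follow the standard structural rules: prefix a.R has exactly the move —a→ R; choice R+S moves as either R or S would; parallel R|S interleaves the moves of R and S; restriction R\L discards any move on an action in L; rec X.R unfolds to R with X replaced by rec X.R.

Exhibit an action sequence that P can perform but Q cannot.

P's transition system — 5 states:
  p0 = b.a.b.0 + ((a.0)\{b} + (0 + 0) | 0\{b}) → -a-> p1, -b-> p2
  p1 = 0\{b} → (no moves)
  p2 = a.b.0 → -a-> p3
  p3 = b.0 → -b-> p4
  p4 = 0 → (no moves)
Q's transition system — 5 states:
  q0 = b.a.a.0 + ((a.0)\{b} + (0 + 0) | 0\{b}) → -a-> q1, -b-> q2
  q1 = 0\{b} → (no moves)
  q2 = a.a.0 → -a-> q3
  q3 = a.0 → -a-> q4
  q4 = 0 → (no moves)
Executing bab from P (initial set {p0}):
  [1] b ⇒ {p2}
  [2] a ⇒ {p3}
  [3] b ⇒ {p4}
  ✓ P
Executing bab from Q (initial set {q0}):
  [1] b ⇒ {q2}
  [2] a ⇒ {q3}
  [3] b ⇒ ∅ (Q stuck)

bab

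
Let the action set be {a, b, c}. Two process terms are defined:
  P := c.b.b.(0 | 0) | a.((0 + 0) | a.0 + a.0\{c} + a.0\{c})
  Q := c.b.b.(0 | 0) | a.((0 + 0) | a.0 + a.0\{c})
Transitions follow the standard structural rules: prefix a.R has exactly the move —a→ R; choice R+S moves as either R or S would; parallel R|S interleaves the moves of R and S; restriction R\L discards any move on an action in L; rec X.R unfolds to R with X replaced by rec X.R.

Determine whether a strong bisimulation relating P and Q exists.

P ~ Q

LTS(P): 16 reachable states
  s0 = c.b.b.(0 | 0) | a.((0 + 0) | a.0 + a.0\{c} + a.0\{c}) | —a→ s1, —c→ s2
  s1 = c.b.b.(0 | 0) | ((0 + 0) | a.0 + a.0\{c} + a.0\{c}) | —a→ s3, —a→ s4, —c→ s5
  s2 = b.b.(0 | 0) | a.((0 + 0) | a.0 + a.0\{c} + a.0\{c}) | —a→ s5, —b→ s6
  s3 = c.b.b.(0 | 0) | ((0 + 0) | 0) | —c→ s7
  s4 = c.b.b.(0 | 0) | 0\{c} | —c→ s8
  s5 = b.b.(0 | 0) | ((0 + 0) | a.0 + a.0\{c} + a.0\{c}) | —a→ s7, —a→ s8, —b→ s9
  s6 = b.(0 | 0) | a.((0 + 0) | a.0 + a.0\{c} + a.0\{c}) | —a→ s9, —b→ s10
  s7 = b.b.(0 | 0) | ((0 + 0) | 0) | —b→ s11
  s8 = b.b.(0 | 0) | 0\{c} | —b→ s12
  s9 = b.(0 | 0) | ((0 + 0) | a.0 + a.0\{c} + a.0\{c}) | —a→ s11, —a→ s12, —b→ s13
  s10 = 0 | 0 | a.((0 + 0) | a.0 + a.0\{c} + a.0\{c}) | —a→ s13
  s11 = b.(0 | 0) | ((0 + 0) | 0) | —b→ s14
  s12 = b.(0 | 0) | 0\{c} | —b→ s15
  s13 = 0 | 0 | ((0 + 0) | a.0 + a.0\{c} + a.0\{c}) | —a→ s14, —a→ s15
  s14 = 0 | 0 | ((0 + 0) | 0) | stopped
  s15 = 0 | 0 | 0\{c} | stopped
LTS(Q): 16 reachable states
  t0 = c.b.b.(0 | 0) | a.((0 + 0) | a.0 + a.0\{c}) | —a→ t1, —c→ t2
  t1 = c.b.b.(0 | 0) | ((0 + 0) | a.0 + a.0\{c}) | —a→ t3, —a→ t4, —c→ t5
  t2 = b.b.(0 | 0) | a.((0 + 0) | a.0 + a.0\{c}) | —a→ t5, —b→ t6
  t3 = c.b.b.(0 | 0) | ((0 + 0) | 0) | —c→ t7
  t4 = c.b.b.(0 | 0) | 0\{c} | —c→ t8
  t5 = b.b.(0 | 0) | ((0 + 0) | a.0 + a.0\{c}) | —a→ t7, —a→ t8, —b→ t9
  t6 = b.(0 | 0) | a.((0 + 0) | a.0 + a.0\{c}) | —a→ t9, —b→ t10
  t7 = b.b.(0 | 0) | ((0 + 0) | 0) | —b→ t11
  t8 = b.b.(0 | 0) | 0\{c} | —b→ t12
  t9 = b.(0 | 0) | ((0 + 0) | a.0 + a.0\{c}) | —a→ t11, —a→ t12, —b→ t13
  t10 = 0 | 0 | a.((0 + 0) | a.0 + a.0\{c}) | —a→ t13
  t11 = b.(0 | 0) | ((0 + 0) | 0) | —b→ t14
  t12 = b.(0 | 0) | 0\{c} | —b→ t15
  t13 = 0 | 0 | ((0 + 0) | a.0 + a.0\{c}) | —a→ t14, —a→ t15
  t14 = 0 | 0 | ((0 + 0) | 0) | stopped
  t15 = 0 | 0 | 0\{c} | stopped
Coarsest stable partition (strong bisimilarity classes):
  B0 = {s0, t0}
  B1 = {s1, t1}
  B2 = {s3, s4, t3, t4}
  B3 = {s7, s8, t7, t8}
  B4 = {s11, s12, t11, t12}
  B5 = {s14, s15, t14, t15}
  B6 = {s5, t5}
  B7 = {s9, t9}
  B8 = {s13, t13}
  B9 = {s2, t2}
  B10 = {s6, t6}
  B11 = {s10, t10}
s0 ∈ B0, t0 ∈ B0 → same block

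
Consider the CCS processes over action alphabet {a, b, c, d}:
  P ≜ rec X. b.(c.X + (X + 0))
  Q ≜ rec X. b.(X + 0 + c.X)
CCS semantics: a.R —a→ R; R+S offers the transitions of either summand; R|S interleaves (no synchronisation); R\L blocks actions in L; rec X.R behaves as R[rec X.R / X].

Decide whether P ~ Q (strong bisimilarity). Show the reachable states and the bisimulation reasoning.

LTS(P): 2 reachable states
  s0 = rec X. b.(c.X + (X + 0)) has moves =b=> s1
  s1 = c.(rec X. b.(c.X + (X + 0))) + ((rec X. b.(c.X + (X + 0))) + 0) has moves =b=> s1, =c=> s0
LTS(Q): 2 reachable states
  t0 = rec X. b.(X + 0 + c.X) has moves =b=> t1
  t1 = (rec X. b.(X + 0 + c.X)) + 0 + c.(rec X. b.(X + 0 + c.X)) has moves =b=> t1, =c=> t0
Bisimilarity quotient blocks:
  B0 = {s0, t0}
  B1 = {s1, t1}
s0 ∈ B0, t0 ∈ B0 → same block

bisimilar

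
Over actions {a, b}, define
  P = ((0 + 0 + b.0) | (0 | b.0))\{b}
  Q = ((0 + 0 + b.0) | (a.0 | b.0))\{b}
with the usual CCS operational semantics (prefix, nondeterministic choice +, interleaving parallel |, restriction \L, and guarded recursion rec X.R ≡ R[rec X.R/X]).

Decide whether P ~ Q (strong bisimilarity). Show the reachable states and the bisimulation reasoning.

P's transition system — 1 states:
  p0 = ((0 + 0 + b.0) | (0 | b.0))\{b} | stopped
Q's transition system — 2 states:
  q0 = ((0 + 0 + b.0) | (a.0 | b.0))\{b} | ··a··> q1
  q1 = ((0 + 0 + b.0) | (0 | b.0))\{b} | stopped
Bisimilarity quotient blocks:
  B0 = {p0, q1}
  B1 = {q0}
p0 ∈ B0, q0 ∈ B1 → different blocks

NO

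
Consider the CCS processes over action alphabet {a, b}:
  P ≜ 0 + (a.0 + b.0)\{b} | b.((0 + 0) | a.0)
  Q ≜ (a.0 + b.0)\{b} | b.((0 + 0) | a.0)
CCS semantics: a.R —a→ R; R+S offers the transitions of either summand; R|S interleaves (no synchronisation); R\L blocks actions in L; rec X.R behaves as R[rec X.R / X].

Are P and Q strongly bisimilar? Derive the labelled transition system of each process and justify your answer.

P's transition system — 6 states:
  m0 = 0 + (a.0 + b.0)\{b} | b.((0 + 0) | a.0) ⊢ =a=> m1, =b=> m2
  m1 = 0\{b} | b.((0 + 0) | a.0) ⊢ =b=> m3
  m2 = (a.0 + b.0)\{b} | ((0 + 0) | a.0) ⊢ =a=> m3, =a=> m4
  m3 = 0\{b} | ((0 + 0) | a.0) ⊢ =a=> m5
  m4 = (a.0 + b.0)\{b} | ((0 + 0) | 0) ⊢ =a=> m5
  m5 = 0\{b} | ((0 + 0) | 0) ⊢ ·
Q's transition system — 6 states:
  n0 = (a.0 + b.0)\{b} | b.((0 + 0) | a.0) ⊢ =a=> n1, =b=> n2
  n1 = 0\{b} | b.((0 + 0) | a.0) ⊢ =b=> n3
  n2 = (a.0 + b.0)\{b} | ((0 + 0) | a.0) ⊢ =a=> n3, =a=> n4
  n3 = 0\{b} | ((0 + 0) | a.0) ⊢ =a=> n5
  n4 = (a.0 + b.0)\{b} | ((0 + 0) | 0) ⊢ =a=> n5
  n5 = 0\{b} | ((0 + 0) | 0) ⊢ ·
Partition-refinement fixed point:
  B0 = {m0, n0}
  B1 = {m1, n1}
  B2 = {m3, m4, n3, n4}
  B3 = {m5, n5}
  B4 = {m2, n2}
m0 ∈ B0, n0 ∈ B0 → same block

bisimilar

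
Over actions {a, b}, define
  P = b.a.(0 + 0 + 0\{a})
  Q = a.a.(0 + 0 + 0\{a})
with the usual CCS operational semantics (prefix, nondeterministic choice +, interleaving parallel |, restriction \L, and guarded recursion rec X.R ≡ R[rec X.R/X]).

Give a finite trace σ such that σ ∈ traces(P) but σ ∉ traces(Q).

Reachable graph of P (3 states):
  s0 = b.a.(0 + 0 + 0\{a}) → ··b··> s1
  s1 = a.(0 + 0 + 0\{a}) → ··a··> s2
  s2 = 0 + 0 + 0\{a} → deadlocked
Reachable graph of Q (3 states):
  t0 = a.a.(0 + 0 + 0\{a}) → ··a··> t1
  t1 = a.(0 + 0 + 0\{a}) → ··a··> t2
  t2 = 0 + 0 + 0\{a} → deadlocked
Run σ = ⟨b⟩ on P: start {s0}
  step 1 (b): {s1}
  — P admits the full trace.
Run σ = ⟨b⟩ on Q: start {t0}
  step 1 (b): ∅ (Q stuck)

b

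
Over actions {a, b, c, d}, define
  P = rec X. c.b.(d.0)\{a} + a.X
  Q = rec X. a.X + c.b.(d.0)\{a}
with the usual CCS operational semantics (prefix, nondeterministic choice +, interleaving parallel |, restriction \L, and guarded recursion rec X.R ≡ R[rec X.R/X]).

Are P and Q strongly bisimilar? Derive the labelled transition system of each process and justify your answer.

bisimilar

P's transition system — 4 states:
  p0 = rec X. c.b.(d.0)\{a} + a.X :: -a-> p0, -c-> p1
  p1 = b.(d.0)\{a} :: -b-> p2
  p2 = (d.0)\{a} :: -d-> p3
  p3 = 0\{a} :: ∅
Q's transition system — 4 states:
  q0 = rec X. a.X + c.b.(d.0)\{a} :: -a-> q0, -c-> q1
  q1 = b.(d.0)\{a} :: -b-> q2
  q2 = (d.0)\{a} :: -d-> q3
  q3 = 0\{a} :: ∅
Coarsest stable partition (strong bisimilarity classes):
  B0 = {p0, q0}
  B1 = {p1, q1}
  B2 = {p2, q2}
  B3 = {p3, q3}
p0 ∈ B0, q0 ∈ B0 → same block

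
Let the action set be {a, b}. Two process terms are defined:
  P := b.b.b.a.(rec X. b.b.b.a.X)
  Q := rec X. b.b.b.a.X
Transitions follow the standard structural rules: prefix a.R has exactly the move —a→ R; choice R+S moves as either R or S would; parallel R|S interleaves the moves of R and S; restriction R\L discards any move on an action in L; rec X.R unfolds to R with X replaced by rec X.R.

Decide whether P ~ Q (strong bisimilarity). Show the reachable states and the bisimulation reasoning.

LTS(P): 5 reachable states
  u0 = b.b.b.a.(rec X. b.b.b.a.X) → --b--▸ u1
  u1 = b.b.a.(rec X. b.b.b.a.X) → --b--▸ u2
  u2 = b.a.(rec X. b.b.b.a.X) → --b--▸ u3
  u3 = a.(rec X. b.b.b.a.X) → --a--▸ u4
  u4 = rec X. b.b.b.a.X → --b--▸ u1
LTS(Q): 4 reachable states
  v0 = rec X. b.b.b.a.X → --b--▸ v1
  v1 = b.b.a.(rec X. b.b.b.a.X) → --b--▸ v2
  v2 = b.a.(rec X. b.b.b.a.X) → --b--▸ v3
  v3 = a.(rec X. b.b.b.a.X) → --a--▸ v0
Coarsest stable partition (strong bisimilarity classes):
  B0 = {u0, u4, v0}
  B1 = {u1, v1}
  B2 = {u2, v2}
  B3 = {u3, v3}
u0 ∈ B0, v0 ∈ B0 → same block

P ~ Q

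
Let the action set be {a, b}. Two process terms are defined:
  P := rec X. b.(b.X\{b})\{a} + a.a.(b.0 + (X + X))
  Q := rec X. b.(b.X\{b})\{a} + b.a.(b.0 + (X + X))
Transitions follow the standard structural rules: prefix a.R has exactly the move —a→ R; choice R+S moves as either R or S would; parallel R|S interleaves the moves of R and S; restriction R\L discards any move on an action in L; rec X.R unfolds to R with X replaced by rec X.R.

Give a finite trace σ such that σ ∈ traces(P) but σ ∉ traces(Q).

a

Reachable graph of P (6 states):
  u0 = rec X. b.(b.X\{b})\{a} + a.a.(b.0 + (X + X)) → ··a··> u1, ··b··> u2
  u1 = a.(b.0 + ((rec X. b.(b.X\{b})\{a} + a.a.(b.0 + (X + X))) + (rec X. b.(b.X\{b})\{a} + a.a.(b.0 + (X + X))))) → ··a··> u3
  u2 = (b.(rec X. b.(b.X\{b})\{a} + a.a.(b.0 + (X + X)))\{b})\{a} → ··b··> u4
  u3 = b.0 + ((rec X. b.(b.X\{b})\{a} + a.a.(b.0 + (X + X))) + (rec X. b.(b.X\{b})\{a} + a.a.(b.0 + (X + X)))) → ··a··> u1, ··b··> u2, ··b··> u5
  u4 = (rec X. b.(b.X\{b})\{a} + a.a.(b.0 + (X + X)))\{b}\{a} → deadlocked
  u5 = 0 → deadlocked
Reachable graph of Q (6 states):
  v0 = rec X. b.(b.X\{b})\{a} + b.a.(b.0 + (X + X)) → ··b··> v1, ··b··> v2
  v1 = (b.(rec X. b.(b.X\{b})\{a} + b.a.(b.0 + (X + X)))\{b})\{a} → ··b··> v3
  v2 = a.(b.0 + ((rec X. b.(b.X\{b})\{a} + b.a.(b.0 + (X + X))) + (rec X. b.(b.X\{b})\{a} + b.a.(b.0 + (X + X))))) → ··a··> v4
  v3 = (rec X. b.(b.X\{b})\{a} + b.a.(b.0 + (X + X)))\{b}\{a} → deadlocked
  v4 = b.0 + ((rec X. b.(b.X\{b})\{a} + b.a.(b.0 + (X + X))) + (rec X. b.(b.X\{b})\{a} + b.a.(b.0 + (X + X)))) → ··b··> v1, ··b··> v2, ··b··> v5
  v5 = 0 → deadlocked
Run σ = ⟨a⟩ on P: start {u0}
  [1] a ⇒ {u1}
  — P admits the full trace.
Run σ = ⟨a⟩ on Q: start {v0}
  [1] a ⇒ ∅  — Q cannot continue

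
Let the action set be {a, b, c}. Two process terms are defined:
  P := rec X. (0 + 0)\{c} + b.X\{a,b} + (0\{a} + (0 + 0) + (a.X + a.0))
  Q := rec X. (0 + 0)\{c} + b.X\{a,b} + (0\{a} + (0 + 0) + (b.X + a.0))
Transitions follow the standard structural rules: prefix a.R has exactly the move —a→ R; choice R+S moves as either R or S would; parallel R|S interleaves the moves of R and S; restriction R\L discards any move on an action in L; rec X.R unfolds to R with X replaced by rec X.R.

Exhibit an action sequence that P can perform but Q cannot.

aa

P's transition system — 3 states:
  s0 = rec X. (0 + 0)\{c} + b.X\{a,b} + (0\{a} + (0 + 0) + (a.X + a.0)) → -a-> s0, -a-> s1, -b-> s2
  s1 = 0 → stopped
  s2 = (rec X. (0 + 0)\{c} + b.X\{a,b} + (0\{a} + (0 + 0) + (a.X + a.0)))\{a,b} → stopped
Q's transition system — 3 states:
  t0 = rec X. (0 + 0)\{c} + b.X\{a,b} + (0\{a} + (0 + 0) + (b.X + a.0)) → -a-> t1, -b-> t0, -b-> t2
  t1 = 0 → stopped
  t2 = (rec X. (0 + 0)\{c} + b.X\{a,b} + (0\{a} + (0 + 0) + (b.X + a.0)))\{a,b} → stopped
Executing aa from P (initial set {s0}):
  [1] a ⇒ {s0, s1}
  [2] a ⇒ {s0, s1}
  ✓ P
Executing aa from Q (initial set {t0}):
  [1] a ⇒ {t1}
  [2] a ⇒ ∅  — Q cannot continue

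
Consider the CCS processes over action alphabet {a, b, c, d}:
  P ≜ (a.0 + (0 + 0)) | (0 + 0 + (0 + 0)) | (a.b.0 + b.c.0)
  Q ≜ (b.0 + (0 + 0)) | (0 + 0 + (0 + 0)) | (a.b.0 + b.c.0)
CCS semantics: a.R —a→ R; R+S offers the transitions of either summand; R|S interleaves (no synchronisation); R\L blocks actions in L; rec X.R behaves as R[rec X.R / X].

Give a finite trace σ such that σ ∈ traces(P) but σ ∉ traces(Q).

aa

LTS(P): 8 reachable states
  u0 = (a.0 + (0 + 0)) | (0 + 0 + (0 + 0)) | (a.b.0 + b.c.0) has moves —a→ u1, —a→ u2, —b→ u3
  u1 = (a.0 + (0 + 0)) | (0 + 0 + (0 + 0)) | b.0 has moves —a→ u4, —b→ u5
  u2 = 0 | (0 + 0 + (0 + 0)) | (a.b.0 + b.c.0) has moves —a→ u4, —b→ u6
  u3 = (a.0 + (0 + 0)) | (0 + 0 + (0 + 0)) | c.0 has moves —a→ u6, —c→ u5
  u4 = 0 | (0 + 0 + (0 + 0)) | b.0 has moves —b→ u7
  u5 = (a.0 + (0 + 0)) | (0 + 0 + (0 + 0)) | 0 has moves —a→ u7
  u6 = 0 | (0 + 0 + (0 + 0)) | c.0 has moves —c→ u7
  u7 = 0 | (0 + 0 + (0 + 0)) | 0 has moves deadlocked
LTS(Q): 8 reachable states
  v0 = (b.0 + (0 + 0)) | (0 + 0 + (0 + 0)) | (a.b.0 + b.c.0) has moves —a→ v1, —b→ v2, —b→ v3
  v1 = (b.0 + (0 + 0)) | (0 + 0 + (0 + 0)) | b.0 has moves —b→ v4, —b→ v5
  v2 = (b.0 + (0 + 0)) | (0 + 0 + (0 + 0)) | c.0 has moves —b→ v6, —c→ v4
  v3 = 0 | (0 + 0 + (0 + 0)) | (a.b.0 + b.c.0) has moves —a→ v5, —b→ v6
  v4 = (b.0 + (0 + 0)) | (0 + 0 + (0 + 0)) | 0 has moves —b→ v7
  v5 = 0 | (0 + 0 + (0 + 0)) | b.0 has moves —b→ v7
  v6 = 0 | (0 + 0 + (0 + 0)) | c.0 has moves —c→ v7
  v7 = 0 | (0 + 0 + (0 + 0)) | 0 has moves deadlocked
Trace ⟨aa⟩ through P, begin at {u0}:
  after a @ step 1: {u1, u2}
  after a @ step 2: {u4}
  P completes σ.
Trace ⟨aa⟩ through Q, begin at {v0}:
  after a @ step 1: {v1}
  after a @ step 2: ∅  — Q cannot continue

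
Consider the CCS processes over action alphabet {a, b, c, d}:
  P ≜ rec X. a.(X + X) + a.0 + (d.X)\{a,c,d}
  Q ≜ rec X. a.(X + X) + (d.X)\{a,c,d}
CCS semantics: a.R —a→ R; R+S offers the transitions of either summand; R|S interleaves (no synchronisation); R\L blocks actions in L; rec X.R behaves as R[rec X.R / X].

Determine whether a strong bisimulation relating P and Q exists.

NO

P's transition system — 3 states:
  m0 = rec X. a.(X + X) + a.0 + (d.X)\{a,c,d} has moves —a→ m1, —a→ m2
  m1 = (rec X. a.(X + X) + a.0 + (d.X)\{a,c,d}) + (rec X. a.(X + X) + a.0 + (d.X)\{a,c,d}) has moves —a→ m1, —a→ m2
  m2 = 0 has moves stopped
Q's transition system — 2 states:
  n0 = rec X. a.(X + X) + (d.X)\{a,c,d} has moves —a→ n1
  n1 = (rec X. a.(X + X) + (d.X)\{a,c,d}) + (rec X. a.(X + X) + (d.X)\{a,c,d}) has moves —a→ n1
Partition-refinement fixed point:
  B0 = {m0, m1}
  B1 = {m2}
  B2 = {n0, n1}
m0 ∈ B0, n0 ∈ B2 → different blocks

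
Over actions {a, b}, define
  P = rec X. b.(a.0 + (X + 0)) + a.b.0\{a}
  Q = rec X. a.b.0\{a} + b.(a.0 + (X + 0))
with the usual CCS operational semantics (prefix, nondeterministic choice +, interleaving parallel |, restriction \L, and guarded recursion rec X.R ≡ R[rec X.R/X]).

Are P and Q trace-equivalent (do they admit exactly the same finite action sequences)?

YES

Reachable graph of P (5 states):
  m0 = rec X. b.(a.0 + (X + 0)) + a.b.0\{a} ⊢ ··a··> m1, ··b··> m2
  m1 = b.0\{a} ⊢ ··b··> m3
  m2 = a.0 + ((rec X. b.(a.0 + (X + 0)) + a.b.0\{a}) + 0) ⊢ ··a··> m1, ··a··> m4, ··b··> m2
  m3 = 0\{a} ⊢ deadlocked
  m4 = 0 ⊢ deadlocked
Reachable graph of Q (5 states):
  n0 = rec X. a.b.0\{a} + b.(a.0 + (X + 0)) ⊢ ··a··> n1, ··b··> n2
  n1 = b.0\{a} ⊢ ··b··> n3
  n2 = a.0 + ((rec X. a.b.0\{a} + b.(a.0 + (X + 0))) + 0) ⊢ ··a··> n1, ··a··> n4, ··b··> n2
  n3 = 0\{a} ⊢ deadlocked
  n4 = 0 ⊢ deadlocked
Partition-refinement fixed point:
  B0 = {m0, n0}
  B1 = {m1, n1}
  B2 = {m3, m4, n3, n4}
  B3 = {m2, n2}
m0 ∈ B0, n0 ∈ B0 → same block
Bisimilar ⇒ trace-equivalent.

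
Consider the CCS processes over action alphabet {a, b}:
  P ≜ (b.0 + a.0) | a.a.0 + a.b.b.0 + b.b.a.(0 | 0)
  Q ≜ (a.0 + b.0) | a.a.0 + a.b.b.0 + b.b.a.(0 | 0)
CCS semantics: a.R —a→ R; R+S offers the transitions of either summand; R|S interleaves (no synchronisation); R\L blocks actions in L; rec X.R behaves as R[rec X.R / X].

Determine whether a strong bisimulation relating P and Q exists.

YES

Reachable graph of P (11 states):
  m0 = (b.0 + a.0) | a.a.0 + a.b.b.0 + b.b.a.(0 | 0) :: =a=> m1, =a=> m2, =a=> m3, =b=> m2, =b=> m4
  m1 = (b.0 + a.0) | a.0 :: =a=> m5, =a=> m6, =b=> m6
  m2 = 0 | a.a.0 :: =a=> m6
  m3 = b.b.0 :: =b=> m7
  m4 = b.a.(0 | 0) :: =b=> m8
  m5 = (b.0 + a.0) | 0 :: =a=> m9, =b=> m9
  m6 = 0 | a.0 :: =a=> m9
  m7 = b.0 :: =b=> m10
  m8 = a.(0 | 0) :: =a=> m9
  m9 = 0 | 0 :: ·
  m10 = 0 :: ·
Reachable graph of Q (11 states):
  n0 = (a.0 + b.0) | a.a.0 + a.b.b.0 + b.b.a.(0 | 0) :: =a=> n1, =a=> n2, =a=> n3, =b=> n2, =b=> n4
  n1 = (a.0 + b.0) | a.0 :: =a=> n5, =a=> n6, =b=> n6
  n2 = 0 | a.a.0 :: =a=> n6
  n3 = b.b.0 :: =b=> n7
  n4 = b.a.(0 | 0) :: =b=> n8
  n5 = (a.0 + b.0) | 0 :: =a=> n9, =b=> n9
  n6 = 0 | a.0 :: =a=> n9
  n7 = b.0 :: =b=> n10
  n8 = a.(0 | 0) :: =a=> n9
  n9 = 0 | 0 :: ·
  n10 = 0 :: ·
Bisimilarity quotient blocks:
  B0 = {m0, n0}
  B1 = {m1, n1}
  B2 = {m5, n5}
  B3 = {m10, m9, n10, n9}
  B4 = {m6, m8, n6, n8}
  B5 = {m2, n2}
  B6 = {m3, n3}
  B7 = {m7, n7}
  B8 = {m4, n4}
m0 ∈ B0, n0 ∈ B0 → same block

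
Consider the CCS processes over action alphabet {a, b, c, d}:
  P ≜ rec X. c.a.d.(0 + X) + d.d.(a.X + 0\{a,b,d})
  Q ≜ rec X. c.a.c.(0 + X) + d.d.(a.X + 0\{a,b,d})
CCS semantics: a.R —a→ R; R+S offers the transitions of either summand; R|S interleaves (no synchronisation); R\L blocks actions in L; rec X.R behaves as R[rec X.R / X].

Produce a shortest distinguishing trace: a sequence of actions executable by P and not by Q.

LTS(P): 6 reachable states
  s0 = rec X. c.a.d.(0 + X) + d.d.(a.X + 0\{a,b,d}) has moves —c→ s1, —d→ s2
  s1 = a.d.(0 + (rec X. c.a.d.(0 + X) + d.d.(a.X + 0\{a,b,d}))) has moves —a→ s3
  s2 = d.(a.(rec X. c.a.d.(0 + X) + d.d.(a.X + 0\{a,b,d})) + 0\{a,b,d}) has moves —d→ s4
  s3 = d.(0 + (rec X. c.a.d.(0 + X) + d.d.(a.X + 0\{a,b,d}))) has moves —d→ s5
  s4 = a.(rec X. c.a.d.(0 + X) + d.d.(a.X + 0\{a,b,d})) + 0\{a,b,d} has moves —a→ s0
  s5 = 0 + (rec X. c.a.d.(0 + X) + d.d.(a.X + 0\{a,b,d})) has moves —c→ s1, —d→ s2
LTS(Q): 6 reachable states
  t0 = rec X. c.a.c.(0 + X) + d.d.(a.X + 0\{a,b,d}) has moves —c→ t1, —d→ t2
  t1 = a.c.(0 + (rec X. c.a.c.(0 + X) + d.d.(a.X + 0\{a,b,d}))) has moves —a→ t3
  t2 = d.(a.(rec X. c.a.c.(0 + X) + d.d.(a.X + 0\{a,b,d})) + 0\{a,b,d}) has moves —d→ t4
  t3 = c.(0 + (rec X. c.a.c.(0 + X) + d.d.(a.X + 0\{a,b,d}))) has moves —c→ t5
  t4 = a.(rec X. c.a.c.(0 + X) + d.d.(a.X + 0\{a,b,d})) + 0\{a,b,d} has moves —a→ t0
  t5 = 0 + (rec X. c.a.c.(0 + X) + d.d.(a.X + 0\{a,b,d})) has moves —c→ t1, —d→ t2
Trace ⟨cad⟩ through P, begin at {s0}:
  step 1 (c): {s1}
  step 2 (a): {s3}
  step 3 (d): {s5}
  P completes σ.
Trace ⟨cad⟩ through Q, begin at {t0}:
  step 1 (c): {t1}
  step 2 (a): {t3}
  step 3 (d): ∅ (Q stuck)

cad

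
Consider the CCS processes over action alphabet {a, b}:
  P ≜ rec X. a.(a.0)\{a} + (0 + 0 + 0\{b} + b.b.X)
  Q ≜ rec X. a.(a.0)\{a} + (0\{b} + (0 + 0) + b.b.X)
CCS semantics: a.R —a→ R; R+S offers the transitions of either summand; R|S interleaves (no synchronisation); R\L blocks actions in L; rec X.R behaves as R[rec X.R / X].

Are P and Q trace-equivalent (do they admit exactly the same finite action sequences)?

LTS(P): 3 reachable states
  p0 = rec X. a.(a.0)\{a} + (0 + 0 + 0\{b} + b.b.X) ⊢ =a=> p1, =b=> p2
  p1 = (a.0)\{a} ⊢ ·
  p2 = b.(rec X. a.(a.0)\{a} + (0 + 0 + 0\{b} + b.b.X)) ⊢ =b=> p0
LTS(Q): 3 reachable states
  q0 = rec X. a.(a.0)\{a} + (0\{b} + (0 + 0) + b.b.X) ⊢ =a=> q1, =b=> q2
  q1 = (a.0)\{a} ⊢ ·
  q2 = b.(rec X. a.(a.0)\{a} + (0\{b} + (0 + 0) + b.b.X)) ⊢ =b=> q0
Coarsest stable partition (strong bisimilarity classes):
  B0 = {p0, q0}
  B1 = {p2, q2}
  B2 = {p1, q1}
p0 ∈ B0, q0 ∈ B0 → same block
Bisimilar ⇒ trace-equivalent.

traces(P) = traces(Q)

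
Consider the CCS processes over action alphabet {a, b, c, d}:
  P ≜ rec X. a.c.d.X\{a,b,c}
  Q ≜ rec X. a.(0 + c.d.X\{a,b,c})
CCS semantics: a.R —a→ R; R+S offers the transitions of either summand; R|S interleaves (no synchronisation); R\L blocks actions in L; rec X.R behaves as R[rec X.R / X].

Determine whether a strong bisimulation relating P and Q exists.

YES

Reachable graph of P (4 states):
  m0 = rec X. a.c.d.X\{a,b,c} ⊢ —a→ m1
  m1 = c.d.(rec X. a.c.d.X\{a,b,c})\{a,b,c} ⊢ —c→ m2
  m2 = d.(rec X. a.c.d.X\{a,b,c})\{a,b,c} ⊢ —d→ m3
  m3 = (rec X. a.c.d.X\{a,b,c})\{a,b,c} ⊢ stopped
Reachable graph of Q (4 states):
  n0 = rec X. a.(0 + c.d.X\{a,b,c}) ⊢ —a→ n1
  n1 = 0 + c.d.(rec X. a.(0 + c.d.X\{a,b,c}))\{a,b,c} ⊢ —c→ n2
  n2 = d.(rec X. a.(0 + c.d.X\{a,b,c}))\{a,b,c} ⊢ —d→ n3
  n3 = (rec X. a.(0 + c.d.X\{a,b,c}))\{a,b,c} ⊢ stopped
Coarsest stable partition (strong bisimilarity classes):
  B0 = {m0, n0}
  B1 = {m1, n1}
  B2 = {m2, n2}
  B3 = {m3, n3}
m0 ∈ B0, n0 ∈ B0 → same block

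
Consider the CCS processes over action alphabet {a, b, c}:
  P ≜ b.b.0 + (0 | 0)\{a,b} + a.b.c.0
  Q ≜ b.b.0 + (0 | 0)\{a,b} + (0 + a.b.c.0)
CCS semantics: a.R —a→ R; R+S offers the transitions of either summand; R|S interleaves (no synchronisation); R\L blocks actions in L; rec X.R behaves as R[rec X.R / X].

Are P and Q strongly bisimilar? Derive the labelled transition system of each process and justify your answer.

LTS(P): 5 reachable states
  s0 = b.b.0 + (0 | 0)\{a,b} + a.b.c.0 ⊢ =a=> s1, =b=> s2
  s1 = b.c.0 ⊢ =b=> s3
  s2 = b.0 ⊢ =b=> s4
  s3 = c.0 ⊢ =c=> s4
  s4 = 0 ⊢ ∅
LTS(Q): 5 reachable states
  t0 = b.b.0 + (0 | 0)\{a,b} + (0 + a.b.c.0) ⊢ =a=> t1, =b=> t2
  t1 = b.c.0 ⊢ =b=> t3
  t2 = b.0 ⊢ =b=> t4
  t3 = c.0 ⊢ =c=> t4
  t4 = 0 ⊢ ∅
Bisimilarity quotient blocks:
  B0 = {s0, t0}
  B1 = {s2, t2}
  B2 = {s4, t4}
  B3 = {s1, t1}
  B4 = {s3, t3}
s0 ∈ B0, t0 ∈ B0 → same block

P ~ Q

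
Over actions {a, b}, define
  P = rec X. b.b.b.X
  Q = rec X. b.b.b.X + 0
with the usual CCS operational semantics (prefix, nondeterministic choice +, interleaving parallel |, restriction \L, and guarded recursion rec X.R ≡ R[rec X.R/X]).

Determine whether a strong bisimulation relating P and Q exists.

P's transition system — 3 states:
  s0 = rec X. b.b.b.X | -b-> s1
  s1 = b.b.(rec X. b.b.b.X) | -b-> s2
  s2 = b.(rec X. b.b.b.X) | -b-> s0
Q's transition system — 3 states:
  t0 = rec X. b.b.b.X + 0 | -b-> t1
  t1 = b.b.(rec X. b.b.b.X + 0) | -b-> t2
  t2 = b.(rec X. b.b.b.X + 0) | -b-> t0
Partition-refinement fixed point:
  B0 = {s0, s1, s2, t0, t1, t2}
s0 ∈ B0, t0 ∈ B0 → same block

YES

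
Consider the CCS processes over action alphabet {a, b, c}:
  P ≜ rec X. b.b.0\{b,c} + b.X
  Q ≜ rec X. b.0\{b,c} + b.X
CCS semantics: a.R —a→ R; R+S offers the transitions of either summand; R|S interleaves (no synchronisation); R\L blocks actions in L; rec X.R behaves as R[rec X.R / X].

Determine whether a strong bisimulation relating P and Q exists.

P's transition system — 3 states:
  p0 = rec X. b.b.0\{b,c} + b.X ⊢ -b-> p0, -b-> p1
  p1 = b.0\{b,c} ⊢ -b-> p2
  p2 = 0\{b,c} ⊢ deadlocked
Q's transition system — 2 states:
  q0 = rec X. b.0\{b,c} + b.X ⊢ -b-> q0, -b-> q1
  q1 = 0\{b,c} ⊢ deadlocked
Bisimilarity quotient blocks:
  B0 = {p0}
  B1 = {p1}
  B2 = {p2, q1}
  B3 = {q0}
p0 ∈ B0, q0 ∈ B3 → different blocks

P ≁ Q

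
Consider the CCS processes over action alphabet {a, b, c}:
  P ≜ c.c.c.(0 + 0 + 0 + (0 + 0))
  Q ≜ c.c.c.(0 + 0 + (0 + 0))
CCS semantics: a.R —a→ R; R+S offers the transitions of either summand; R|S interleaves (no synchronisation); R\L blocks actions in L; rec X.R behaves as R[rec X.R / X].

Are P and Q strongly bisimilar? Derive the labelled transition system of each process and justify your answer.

P's transition system — 4 states:
  m0 = c.c.c.(0 + 0 + 0 + (0 + 0)) :: =c=> m1
  m1 = c.c.(0 + 0 + 0 + (0 + 0)) :: =c=> m2
  m2 = c.(0 + 0 + 0 + (0 + 0)) :: =c=> m3
  m3 = 0 + 0 + 0 + (0 + 0) :: ∅
Q's transition system — 4 states:
  n0 = c.c.c.(0 + 0 + (0 + 0)) :: =c=> n1
  n1 = c.c.(0 + 0 + (0 + 0)) :: =c=> n2
  n2 = c.(0 + 0 + (0 + 0)) :: =c=> n3
  n3 = 0 + 0 + (0 + 0) :: ∅
Bisimilarity quotient blocks:
  B0 = {m0, n0}
  B1 = {m1, n1}
  B2 = {m2, n2}
  B3 = {m3, n3}
m0 ∈ B0, n0 ∈ B0 → same block

P ~ Q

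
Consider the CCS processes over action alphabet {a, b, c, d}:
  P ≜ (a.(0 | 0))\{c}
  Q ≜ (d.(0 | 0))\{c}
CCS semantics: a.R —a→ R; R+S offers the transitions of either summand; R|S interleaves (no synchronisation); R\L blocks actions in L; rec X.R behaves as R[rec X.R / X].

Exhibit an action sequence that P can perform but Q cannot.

Reachable graph of P (2 states):
  s0 = (a.(0 | 0))\{c} | ··a··> s1
  s1 = (0 | 0)\{c} | ∅
Reachable graph of Q (2 states):
  t0 = (d.(0 | 0))\{c} | ··d··> t1
  t1 = (0 | 0)\{c} | ∅
Run σ = ⟨a⟩ on P: start {s0}
  [1] a ⇒ {s1}
  P completes σ.
Run σ = ⟨a⟩ on Q: start {t0}
  [1] a ⇒ ∅  — Q cannot continue

a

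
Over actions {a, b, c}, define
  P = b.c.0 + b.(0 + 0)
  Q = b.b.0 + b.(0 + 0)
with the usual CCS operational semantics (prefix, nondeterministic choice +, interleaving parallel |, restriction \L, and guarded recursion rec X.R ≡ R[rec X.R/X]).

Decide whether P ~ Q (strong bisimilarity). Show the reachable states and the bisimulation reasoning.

not bisimilar

LTS(P): 4 reachable states
  p0 = b.c.0 + b.(0 + 0) :: -b-> p1, -b-> p2
  p1 = 0 + 0 :: (no moves)
  p2 = c.0 :: -c-> p3
  p3 = 0 :: (no moves)
LTS(Q): 4 reachable states
  q0 = b.b.0 + b.(0 + 0) :: -b-> q1, -b-> q2
  q1 = 0 + 0 :: (no moves)
  q2 = b.0 :: -b-> q3
  q3 = 0 :: (no moves)
Partition-refinement fixed point:
  B0 = {p0}
  B1 = {p2}
  B2 = {p1, p3, q1, q3}
  B3 = {q0}
  B4 = {q2}
p0 ∈ B0, q0 ∈ B3 → different blocks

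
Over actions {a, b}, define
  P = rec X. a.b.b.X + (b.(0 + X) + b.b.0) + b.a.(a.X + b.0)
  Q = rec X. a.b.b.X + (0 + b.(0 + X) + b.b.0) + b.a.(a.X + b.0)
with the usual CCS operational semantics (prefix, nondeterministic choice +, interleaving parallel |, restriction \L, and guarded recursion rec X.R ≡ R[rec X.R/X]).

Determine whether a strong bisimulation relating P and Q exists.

P ~ Q

Reachable graph of P (8 states):
  u0 = rec X. a.b.b.X + (b.(0 + X) + b.b.0) + b.a.(a.X + b.0) ⊢ --a--▸ u1, --b--▸ u2, --b--▸ u3, --b--▸ u4
  u1 = b.b.(rec X. a.b.b.X + (b.(0 + X) + b.b.0) + b.a.(a.X + b.0)) ⊢ --b--▸ u5
  u2 = 0 + (rec X. a.b.b.X + (b.(0 + X) + b.b.0) + b.a.(a.X + b.0)) ⊢ --a--▸ u1, --b--▸ u2, --b--▸ u3, --b--▸ u4
  u3 = a.(a.(rec X. a.b.b.X + (b.(0 + X) + b.b.0) + b.a.(a.X + b.0)) + b.0) ⊢ --a--▸ u6
  u4 = b.0 ⊢ --b--▸ u7
  u5 = b.(rec X. a.b.b.X + (b.(0 + X) + b.b.0) + b.a.(a.X + b.0)) ⊢ --b--▸ u0
  u6 = a.(rec X. a.b.b.X + (b.(0 + X) + b.b.0) + b.a.(a.X + b.0)) + b.0 ⊢ --a--▸ u0, --b--▸ u7
  u7 = 0 ⊢ (no moves)
Reachable graph of Q (8 states):
  v0 = rec X. a.b.b.X + (0 + b.(0 + X) + b.b.0) + b.a.(a.X + b.0) ⊢ --a--▸ v1, --b--▸ v2, --b--▸ v3, --b--▸ v4
  v1 = b.b.(rec X. a.b.b.X + (0 + b.(0 + X) + b.b.0) + b.a.(a.X + b.0)) ⊢ --b--▸ v5
  v2 = 0 + (rec X. a.b.b.X + (0 + b.(0 + X) + b.b.0) + b.a.(a.X + b.0)) ⊢ --a--▸ v1, --b--▸ v2, --b--▸ v3, --b--▸ v4
  v3 = a.(a.(rec X. a.b.b.X + (0 + b.(0 + X) + b.b.0) + b.a.(a.X + b.0)) + b.0) ⊢ --a--▸ v6
  v4 = b.0 ⊢ --b--▸ v7
  v5 = b.(rec X. a.b.b.X + (0 + b.(0 + X) + b.b.0) + b.a.(a.X + b.0)) ⊢ --b--▸ v0
  v6 = a.(rec X. a.b.b.X + (0 + b.(0 + X) + b.b.0) + b.a.(a.X + b.0)) + b.0 ⊢ --a--▸ v0, --b--▸ v7
  v7 = 0 ⊢ (no moves)
Coarsest stable partition (strong bisimilarity classes):
  B0 = {u0, u2, v0, v2}
  B1 = {u1, v1}
  B2 = {u5, v5}
  B3 = {u4, v4}
  B4 = {u7, v7}
  B5 = {u3, v3}
  B6 = {u6, v6}
u0 ∈ B0, v0 ∈ B0 → same block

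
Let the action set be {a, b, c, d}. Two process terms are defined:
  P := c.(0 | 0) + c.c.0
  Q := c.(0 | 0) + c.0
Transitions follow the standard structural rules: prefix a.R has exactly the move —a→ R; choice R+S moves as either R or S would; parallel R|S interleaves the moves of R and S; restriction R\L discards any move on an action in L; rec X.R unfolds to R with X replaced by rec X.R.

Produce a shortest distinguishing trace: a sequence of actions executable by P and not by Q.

LTS(P): 4 reachable states
  m0 = c.(0 | 0) + c.c.0 ⊢ -c-> m1, -c-> m2
  m1 = 0 | 0 ⊢ deadlocked
  m2 = c.0 ⊢ -c-> m3
  m3 = 0 ⊢ deadlocked
LTS(Q): 3 reachable states
  n0 = c.(0 | 0) + c.0 ⊢ -c-> n1, -c-> n2
  n1 = 0 ⊢ deadlocked
  n2 = 0 | 0 ⊢ deadlocked
Executing cc from P (initial set {m0}):
  after c @ step 1: {m1, m2}
  after c @ step 2: {m3}
  — P admits the full trace.
Executing cc from Q (initial set {n0}):
  after c @ step 1: {n1, n2}
  after c @ step 2: no successor for Q

cc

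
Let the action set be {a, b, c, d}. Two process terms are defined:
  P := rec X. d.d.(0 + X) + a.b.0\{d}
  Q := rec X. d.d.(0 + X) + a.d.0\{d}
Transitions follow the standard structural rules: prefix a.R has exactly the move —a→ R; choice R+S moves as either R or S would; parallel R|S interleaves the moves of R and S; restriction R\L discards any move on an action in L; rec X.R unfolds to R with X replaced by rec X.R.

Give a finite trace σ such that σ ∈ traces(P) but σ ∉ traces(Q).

ab

P's transition system — 5 states:
  s0 = rec X. d.d.(0 + X) + a.b.0\{d} :: —a→ s1, —d→ s2
  s1 = b.0\{d} :: —b→ s3
  s2 = d.(0 + (rec X. d.d.(0 + X) + a.b.0\{d})) :: —d→ s4
  s3 = 0\{d} :: (no moves)
  s4 = 0 + (rec X. d.d.(0 + X) + a.b.0\{d}) :: —a→ s1, —d→ s2
Q's transition system — 5 states:
  t0 = rec X. d.d.(0 + X) + a.d.0\{d} :: —a→ t1, —d→ t2
  t1 = d.0\{d} :: —d→ t3
  t2 = d.(0 + (rec X. d.d.(0 + X) + a.d.0\{d})) :: —d→ t4
  t3 = 0\{d} :: (no moves)
  t4 = 0 + (rec X. d.d.(0 + X) + a.d.0\{d}) :: —a→ t1, —d→ t2
Run σ = ⟨ab⟩ on P: start {s0}
  step 1 (a): {s1}
  step 2 (b): {s3}
  ✓ P
Run σ = ⟨ab⟩ on Q: start {t0}
  step 1 (a): {t1}
  step 2 (b): no successor for Q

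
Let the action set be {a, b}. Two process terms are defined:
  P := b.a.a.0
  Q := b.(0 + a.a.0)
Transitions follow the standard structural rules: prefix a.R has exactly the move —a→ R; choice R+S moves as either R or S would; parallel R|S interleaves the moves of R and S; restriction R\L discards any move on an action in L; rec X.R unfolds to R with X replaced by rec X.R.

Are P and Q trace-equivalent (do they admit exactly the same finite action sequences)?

YES

P's transition system — 4 states:
  s0 = b.a.a.0 :: --b--▸ s1
  s1 = a.a.0 :: --a--▸ s2
  s2 = a.0 :: --a--▸ s3
  s3 = 0 :: ·
Q's transition system — 4 states:
  t0 = b.(0 + a.a.0) :: --b--▸ t1
  t1 = 0 + a.a.0 :: --a--▸ t2
  t2 = a.0 :: --a--▸ t3
  t3 = 0 :: ·
Coarsest stable partition (strong bisimilarity classes):
  B0 = {s0, t0}
  B1 = {s1, t1}
  B2 = {s2, t2}
  B3 = {s3, t3}
s0 ∈ B0, t0 ∈ B0 → same block
Bisimilar ⇒ trace-equivalent.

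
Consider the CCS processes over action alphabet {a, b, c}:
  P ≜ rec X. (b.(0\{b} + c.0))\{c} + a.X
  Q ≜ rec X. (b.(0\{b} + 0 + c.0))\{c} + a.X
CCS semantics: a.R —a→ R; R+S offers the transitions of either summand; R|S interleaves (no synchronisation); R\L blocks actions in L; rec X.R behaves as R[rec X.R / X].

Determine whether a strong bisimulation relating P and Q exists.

YES

LTS(P): 2 reachable states
  u0 = rec X. (b.(0\{b} + c.0))\{c} + a.X has moves --a--▸ u0, --b--▸ u1
  u1 = (0\{b} + c.0)\{c} has moves ·
LTS(Q): 2 reachable states
  v0 = rec X. (b.(0\{b} + 0 + c.0))\{c} + a.X has moves --a--▸ v0, --b--▸ v1
  v1 = (0\{b} + 0 + c.0)\{c} has moves ·
Partition-refinement fixed point:
  B0 = {u0, v0}
  B1 = {u1, v1}
u0 ∈ B0, v0 ∈ B0 → same block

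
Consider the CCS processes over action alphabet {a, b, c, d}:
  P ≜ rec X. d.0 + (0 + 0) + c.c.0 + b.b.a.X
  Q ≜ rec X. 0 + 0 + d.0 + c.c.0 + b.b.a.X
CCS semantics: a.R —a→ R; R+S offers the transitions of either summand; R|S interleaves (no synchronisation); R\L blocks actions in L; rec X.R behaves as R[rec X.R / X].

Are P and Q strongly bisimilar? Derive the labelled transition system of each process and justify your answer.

P's transition system — 5 states:
  s0 = rec X. d.0 + (0 + 0) + c.c.0 + b.b.a.X ⊢ —b→ s1, —c→ s2, —d→ s3
  s1 = b.a.(rec X. d.0 + (0 + 0) + c.c.0 + b.b.a.X) ⊢ —b→ s4
  s2 = c.0 ⊢ —c→ s3
  s3 = 0 ⊢ ·
  s4 = a.(rec X. d.0 + (0 + 0) + c.c.0 + b.b.a.X) ⊢ —a→ s0
Q's transition system — 5 states:
  t0 = rec X. 0 + 0 + d.0 + c.c.0 + b.b.a.X ⊢ —b→ t1, —c→ t2, —d→ t3
  t1 = b.a.(rec X. 0 + 0 + d.0 + c.c.0 + b.b.a.X) ⊢ —b→ t4
  t2 = c.0 ⊢ —c→ t3
  t3 = 0 ⊢ ·
  t4 = a.(rec X. 0 + 0 + d.0 + c.c.0 + b.b.a.X) ⊢ —a→ t0
Bisimilarity quotient blocks:
  B0 = {s0, t0}
  B1 = {s1, t1}
  B2 = {s4, t4}
  B3 = {s2, t2}
  B4 = {s3, t3}
s0 ∈ B0, t0 ∈ B0 → same block

bisimilar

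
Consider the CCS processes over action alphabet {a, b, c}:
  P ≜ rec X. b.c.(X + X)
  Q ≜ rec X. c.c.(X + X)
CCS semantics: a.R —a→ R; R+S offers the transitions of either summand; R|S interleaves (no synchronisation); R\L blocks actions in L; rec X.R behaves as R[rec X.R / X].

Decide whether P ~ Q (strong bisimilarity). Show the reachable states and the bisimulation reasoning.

P ≁ Q

Reachable graph of P (3 states):
  m0 = rec X. b.c.(X + X) has moves -b-> m1
  m1 = c.((rec X. b.c.(X + X)) + (rec X. b.c.(X + X))) has moves -c-> m2
  m2 = (rec X. b.c.(X + X)) + (rec X. b.c.(X + X)) has moves -b-> m1
Reachable graph of Q (3 states):
  n0 = rec X. c.c.(X + X) has moves -c-> n1
  n1 = c.((rec X. c.c.(X + X)) + (rec X. c.c.(X + X))) has moves -c-> n2
  n2 = (rec X. c.c.(X + X)) + (rec X. c.c.(X + X)) has moves -c-> n1
Bisimilarity quotient blocks:
  B0 = {m0, m2}
  B1 = {m1}
  B2 = {n0, n1, n2}
m0 ∈ B0, n0 ∈ B2 → different blocks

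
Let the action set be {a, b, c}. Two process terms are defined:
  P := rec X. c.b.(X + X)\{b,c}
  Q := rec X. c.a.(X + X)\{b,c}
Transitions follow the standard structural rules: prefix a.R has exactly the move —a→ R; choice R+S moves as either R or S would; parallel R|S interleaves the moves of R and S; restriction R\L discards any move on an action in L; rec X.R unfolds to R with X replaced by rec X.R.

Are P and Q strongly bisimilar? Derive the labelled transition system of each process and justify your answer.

P's transition system — 3 states:
  p0 = rec X. c.b.(X + X)\{b,c} | ··c··> p1
  p1 = b.((rec X. c.b.(X + X)\{b,c}) + (rec X. c.b.(X + X)\{b,c}))\{b,c} | ··b··> p2
  p2 = ((rec X. c.b.(X + X)\{b,c}) + (rec X. c.b.(X + X)\{b,c}))\{b,c} | ∅
Q's transition system — 3 states:
  q0 = rec X. c.a.(X + X)\{b,c} | ··c··> q1
  q1 = a.((rec X. c.a.(X + X)\{b,c}) + (rec X. c.a.(X + X)\{b,c}))\{b,c} | ··a··> q2
  q2 = ((rec X. c.a.(X + X)\{b,c}) + (rec X. c.a.(X + X)\{b,c}))\{b,c} | ∅
Coarsest stable partition (strong bisimilarity classes):
  B0 = {p0}
  B1 = {p1}
  B2 = {p2, q2}
  B3 = {q0}
  B4 = {q1}
p0 ∈ B0, q0 ∈ B3 → different blocks

P ≁ Q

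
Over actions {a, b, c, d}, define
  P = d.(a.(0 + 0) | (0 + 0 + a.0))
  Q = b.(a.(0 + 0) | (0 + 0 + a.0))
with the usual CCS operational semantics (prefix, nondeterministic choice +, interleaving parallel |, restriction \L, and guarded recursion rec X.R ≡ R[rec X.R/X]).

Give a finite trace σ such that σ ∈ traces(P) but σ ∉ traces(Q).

P's transition system — 5 states:
  m0 = d.(a.(0 + 0) | (0 + 0 + a.0)) ⊢ ··d··> m1
  m1 = a.(0 + 0) | (0 + 0 + a.0) ⊢ ··a··> m2, ··a··> m3
  m2 = (0 + 0) | (0 + 0 + a.0) ⊢ ··a··> m4
  m3 = a.(0 + 0) | 0 ⊢ ··a··> m4
  m4 = (0 + 0) | 0 ⊢ deadlocked
Q's transition system — 5 states:
  n0 = b.(a.(0 + 0) | (0 + 0 + a.0)) ⊢ ··b··> n1
  n1 = a.(0 + 0) | (0 + 0 + a.0) ⊢ ··a··> n2, ··a··> n3
  n2 = (0 + 0) | (0 + 0 + a.0) ⊢ ··a··> n4
  n3 = a.(0 + 0) | 0 ⊢ ··a··> n4
  n4 = (0 + 0) | 0 ⊢ deadlocked
Executing d from P (initial set {m0}):
  after d @ step 1: {m1}
  P completes σ.
Executing d from Q (initial set {n0}):
  after d @ step 1: no successor for Q

d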